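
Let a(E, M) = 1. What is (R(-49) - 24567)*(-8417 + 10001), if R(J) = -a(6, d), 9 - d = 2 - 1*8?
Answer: -38915712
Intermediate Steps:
d = 15 (d = 9 - (2 - 1*8) = 9 - (2 - 8) = 9 - 1*(-6) = 9 + 6 = 15)
R(J) = -1 (R(J) = -1*1 = -1)
(R(-49) - 24567)*(-8417 + 10001) = (-1 - 24567)*(-8417 + 10001) = -24568*1584 = -38915712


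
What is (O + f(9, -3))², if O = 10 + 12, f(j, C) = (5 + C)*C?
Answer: 256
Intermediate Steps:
f(j, C) = C*(5 + C)
O = 22
(O + f(9, -3))² = (22 - 3*(5 - 3))² = (22 - 3*2)² = (22 - 6)² = 16² = 256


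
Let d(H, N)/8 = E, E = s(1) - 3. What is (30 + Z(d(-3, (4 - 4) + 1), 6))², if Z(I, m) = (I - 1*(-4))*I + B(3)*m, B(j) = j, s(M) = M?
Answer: 57600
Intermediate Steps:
E = -2 (E = 1 - 3 = -2)
d(H, N) = -16 (d(H, N) = 8*(-2) = -16)
Z(I, m) = 3*m + I*(4 + I) (Z(I, m) = (I - 1*(-4))*I + 3*m = (I + 4)*I + 3*m = (4 + I)*I + 3*m = I*(4 + I) + 3*m = 3*m + I*(4 + I))
(30 + Z(d(-3, (4 - 4) + 1), 6))² = (30 + ((-16)² + 3*6 + 4*(-16)))² = (30 + (256 + 18 - 64))² = (30 + 210)² = 240² = 57600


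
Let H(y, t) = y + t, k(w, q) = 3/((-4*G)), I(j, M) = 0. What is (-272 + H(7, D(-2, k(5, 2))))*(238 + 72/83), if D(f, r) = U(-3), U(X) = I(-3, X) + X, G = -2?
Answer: -5313368/83 ≈ -64017.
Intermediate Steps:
k(w, q) = 3/8 (k(w, q) = 3/((-4*(-2))) = 3/8)
U(X) = X (U(X) = 0 + X = X)
D(f, r) = -3
H(y, t) = t + y
(-272 + H(7, D(-2, k(5, 2))))*(238 + 72/83) = (-272 + (-3 + 7))*(238 + 72/83) = (-272 + 4)*(238 + 72*(1/83)) = -268*(238 + 72/83) = -268*19826/83 = -5313368/83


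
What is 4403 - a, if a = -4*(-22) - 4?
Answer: 4319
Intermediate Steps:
a = 84 (a = 88 - 4 = 84)
4403 - a = 4403 - 1*84 = 4403 - 84 = 4319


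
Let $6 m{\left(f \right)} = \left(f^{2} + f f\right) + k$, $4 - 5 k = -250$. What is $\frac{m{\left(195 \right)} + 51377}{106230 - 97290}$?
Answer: $\frac{960907}{134100} \approx 7.1656$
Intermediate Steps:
$k = \frac{254}{5}$ ($k = \frac{4}{5} - -50 = \frac{4}{5} + 50 = \frac{254}{5} \approx 50.8$)
$m{\left(f \right)} = \frac{127}{15} + \frac{f^{2}}{3}$ ($m{\left(f \right)} = \frac{\left(f^{2} + f f\right) + \frac{254}{5}}{6} = \frac{\left(f^{2} + f^{2}\right) + \frac{254}{5}}{6} = \frac{2 f^{2} + \frac{254}{5}}{6} = \frac{\frac{254}{5} + 2 f^{2}}{6} = \frac{127}{15} + \frac{f^{2}}{3}$)
$\frac{m{\left(195 \right)} + 51377}{106230 - 97290} = \frac{\left(\frac{127}{15} + \frac{195^{2}}{3}\right) + 51377}{106230 - 97290} = \frac{\left(\frac{127}{15} + \frac{1}{3} \cdot 38025\right) + 51377}{8940} = \left(\left(\frac{127}{15} + 12675\right) + 51377\right) \frac{1}{8940} = \left(\frac{190252}{15} + 51377\right) \frac{1}{8940} = \frac{960907}{15} \cdot \frac{1}{8940} = \frac{960907}{134100}$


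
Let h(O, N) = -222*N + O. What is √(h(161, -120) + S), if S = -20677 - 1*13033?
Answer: 7*I*√141 ≈ 83.12*I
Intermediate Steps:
h(O, N) = O - 222*N
S = -33710 (S = -20677 - 13033 = -33710)
√(h(161, -120) + S) = √((161 - 222*(-120)) - 33710) = √((161 + 26640) - 33710) = √(26801 - 33710) = √(-6909) = 7*I*√141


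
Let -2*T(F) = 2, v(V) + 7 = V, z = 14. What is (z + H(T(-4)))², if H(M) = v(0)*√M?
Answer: 147 - 196*I ≈ 147.0 - 196.0*I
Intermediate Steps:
v(V) = -7 + V
T(F) = -1 (T(F) = -½*2 = -1)
H(M) = -7*√M (H(M) = (-7 + 0)*√M = -7*√M)
(z + H(T(-4)))² = (14 - 7*I)²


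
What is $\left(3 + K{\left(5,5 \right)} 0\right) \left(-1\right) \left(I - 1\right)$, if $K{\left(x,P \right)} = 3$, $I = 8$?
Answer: $-21$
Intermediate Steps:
$\left(3 + K{\left(5,5 \right)} 0\right) \left(-1\right) \left(I - 1\right) = \left(3 + 3 \cdot 0\right) \left(-1\right) \left(8 - 1\right) = \left(3 + 0\right) \left(-1\right) 7 = 3 \left(-1\right) 7 = \left(-3\right) 7 = -21$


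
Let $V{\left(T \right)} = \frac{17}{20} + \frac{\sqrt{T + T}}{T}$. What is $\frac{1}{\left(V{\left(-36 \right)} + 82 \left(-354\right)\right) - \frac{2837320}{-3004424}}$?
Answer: $- \frac{14737887577697289660}{427784955252774024949769} + \frac{84624033485400 i \sqrt{2}}{427784955252774024949769} \approx -3.4452 \cdot 10^{-5} + 2.7976 \cdot 10^{-10} i$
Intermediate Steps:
$V{\left(T \right)} = \frac{17}{20} + \frac{\sqrt{2}}{\sqrt{T}}$ ($V{\left(T \right)} = 17 \cdot \frac{1}{20} + \frac{\sqrt{2 T}}{T} = \frac{17}{20} + \frac{\sqrt{2} \sqrt{T}}{T} = \frac{17}{20} + \frac{\sqrt{2}}{\sqrt{T}}$)
$\frac{1}{\left(V{\left(-36 \right)} + 82 \left(-354\right)\right) - \frac{2837320}{-3004424}} = \frac{1}{\left(\left(\frac{17}{20} + \frac{\sqrt{2}}{6 i}\right) + 82 \left(-354\right)\right) - \frac{2837320}{-3004424}} = \frac{1}{\left(\left(\frac{17}{20} + \sqrt{2} \left(- \frac{i}{6}\right)\right) - 29028\right) - - \frac{354665}{375553}} = \frac{1}{\left(\left(\frac{17}{20} - \frac{i \sqrt{2}}{6}\right) - 29028\right) + \frac{354665}{375553}} = \frac{1}{\left(- \frac{580543}{20} - \frac{i \sqrt{2}}{6}\right) + \frac{354665}{375553}} = \frac{1}{- \frac{218017571979}{7511060} - \frac{i \sqrt{2}}{6}}$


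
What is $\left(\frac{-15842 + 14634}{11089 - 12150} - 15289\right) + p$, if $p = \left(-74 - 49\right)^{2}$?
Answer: $- \frac{168552}{1061} \approx -158.86$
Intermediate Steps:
$p = 15129$ ($p = \left(-123\right)^{2} = 15129$)
$\left(\frac{-15842 + 14634}{11089 - 12150} - 15289\right) + p = \left(\frac{-15842 + 14634}{11089 - 12150} - 15289\right) + 15129 = \left(- \frac{1208}{-1061} - 15289\right) + 15129 = \left(\left(-1208\right) \left(- \frac{1}{1061}\right) - 15289\right) + 15129 = \left(\frac{1208}{1061} - 15289\right) + 15129 = - \frac{16220421}{1061} + 15129 = - \frac{168552}{1061}$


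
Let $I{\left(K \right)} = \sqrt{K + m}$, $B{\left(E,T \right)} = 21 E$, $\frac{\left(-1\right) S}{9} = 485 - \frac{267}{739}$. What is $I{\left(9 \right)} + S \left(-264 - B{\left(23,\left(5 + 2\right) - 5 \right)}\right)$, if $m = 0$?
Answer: $\frac{2407831221}{739} \approx 3.2582 \cdot 10^{6}$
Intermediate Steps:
$S = - \frac{3223332}{739}$ ($S = - 9 \left(485 - \frac{267}{739}\right) = \left(-9\right) \frac{358148}{739} = - \frac{3223332}{739} \approx -4361.8$)
$I{\left(K \right)} = \sqrt{K}$ ($I{\left(K \right)} = \sqrt{K + 0} = \sqrt{K}$)
$I{\left(9 \right)} + S \left(-264 - B{\left(23,\left(5 + 2\right) - 5 \right)}\right) = \sqrt{9} - \frac{3223332 \left(-264 - 21 \cdot 23\right)}{739} = 3 - \frac{3223332 \left(-264 - 483\right)}{739} = 3 - - \frac{2407829004}{739} = 3 + \frac{2407829004}{739} = \frac{2407831221}{739}$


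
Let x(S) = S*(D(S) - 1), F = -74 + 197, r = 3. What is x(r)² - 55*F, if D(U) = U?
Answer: -6729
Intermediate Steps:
F = 123
x(S) = S*(-1 + S) (x(S) = S*(S - 1) = S*(-1 + S))
x(r)² - 55*F = (3*(-1 + 3))² - 55*123 = (3*2)² - 6765 = 6² - 6765 = 36 - 6765 = -6729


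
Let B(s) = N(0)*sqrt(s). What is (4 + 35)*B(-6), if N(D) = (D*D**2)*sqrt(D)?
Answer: 0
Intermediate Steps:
N(D) = D**(7/2) (N(D) = D**3*sqrt(D) = D**(7/2))
B(s) = 0 (B(s) = 0**(7/2)*sqrt(s) = 0*sqrt(s) = 0)
(4 + 35)*B(-6) = (4 + 35)*0 = 39*0 = 0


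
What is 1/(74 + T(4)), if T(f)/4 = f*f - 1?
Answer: 1/134 ≈ 0.0074627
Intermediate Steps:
T(f) = -4 + 4*f**2 (T(f) = 4*(f*f - 1) = 4*(f**2 - 1) = 4*(-1 + f**2) = -4 + 4*f**2)
1/(74 + T(4)) = 1/(74 + (-4 + 4*4**2)) = 1/(74 + (-4 + 4*16)) = 1/(74 + (-4 + 64)) = 1/(74 + 60) = 1/134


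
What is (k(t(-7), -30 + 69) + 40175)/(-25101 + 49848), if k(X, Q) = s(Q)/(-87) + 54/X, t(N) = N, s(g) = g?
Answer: 2717956/1674547 ≈ 1.6231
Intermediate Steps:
k(X, Q) = 54/X - Q/87 (k(X, Q) = Q/(-87) + 54/X = Q*(-1/87) + 54/X = -Q/87 + 54/X = 54/X - Q/87)
(k(t(-7), -30 + 69) + 40175)/(-25101 + 49848) = ((54/(-7) - (-30 + 69)/87) + 40175)/(-25101 + 49848) = ((54*(-1/7) - 1/87*39) + 40175)/24747 = ((-54/7 - 13/29) + 40175)*(1/24747) = (-1657/203 + 40175)*(1/24747) = (8153868/203)*(1/24747) = 2717956/1674547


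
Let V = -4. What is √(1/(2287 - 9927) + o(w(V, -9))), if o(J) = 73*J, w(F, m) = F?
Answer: I*√4260982710/3820 ≈ 17.088*I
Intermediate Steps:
√(1/(2287 - 9927) + o(w(V, -9))) = √(1/(2287 - 9927) + 73*(-4)) = √(1/(-7640) - 292) = √(-1/7640 - 292) = √(-2230881/7640) = I*√4260982710/3820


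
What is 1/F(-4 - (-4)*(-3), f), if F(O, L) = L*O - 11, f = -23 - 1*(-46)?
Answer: -1/379 ≈ -0.0026385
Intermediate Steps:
f = 23 (f = -23 + 46 = 23)
F(O, L) = -11 + L*O
1/F(-4 - (-4)*(-3), f) = 1/(-11 + 23*(-4 - (-4)*(-3))) = 1/(-11 + 23*(-4 - 2*6)) = 1/(-11 + 23*(-4 - 12)) = 1/(-11 + 23*(-16)) = 1/(-11 - 368) = 1/(-379) = -1/379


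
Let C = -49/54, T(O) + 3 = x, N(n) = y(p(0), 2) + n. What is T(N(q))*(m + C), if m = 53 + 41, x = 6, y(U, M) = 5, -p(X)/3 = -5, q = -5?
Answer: 5027/18 ≈ 279.28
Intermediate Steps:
p(X) = 15 (p(X) = -3*(-5) = 15)
N(n) = 5 + n
T(O) = 3 (T(O) = -3 + 6 = 3)
m = 94
C = -49/54 (C = -49*1/54 = -49/54 ≈ -0.90741)
T(N(q))*(m + C) = 3*(94 - 49/54) = 3*(5027/54) = 5027/18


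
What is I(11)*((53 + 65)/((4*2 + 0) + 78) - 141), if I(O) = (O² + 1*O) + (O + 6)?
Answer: -894596/43 ≈ -20805.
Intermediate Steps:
I(O) = 6 + O² + 2*O (I(O) = (O² + O) + (6 + O) = (O + O²) + (6 + O) = 6 + O² + 2*O)
I(11)*((53 + 65)/((4*2 + 0) + 78) - 141) = (6 + 11² + 2*11)*((53 + 65)/((4*2 + 0) + 78) - 141) = (6 + 121 + 22)*(118/((8 + 0) + 78) - 141) = 149*(118/(8 + 78) - 141) = 149*(118/86 - 141) = 149*(118*(1/86) - 141) = 149*(59/43 - 141) = 149*(-6004/43) = -894596/43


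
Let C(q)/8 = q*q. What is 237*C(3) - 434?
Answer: 16630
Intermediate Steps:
C(q) = 8*q² (C(q) = 8*(q*q) = 8*q²)
237*C(3) - 434 = 237*(8*3²) - 434 = 237*(8*9) - 434 = 237*72 - 434 = 17064 - 434 = 16630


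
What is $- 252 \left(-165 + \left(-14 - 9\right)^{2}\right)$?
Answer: $-91728$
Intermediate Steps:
$- 252 \left(-165 + \left(-14 - 9\right)^{2}\right) = - 252 \left(-165 + \left(-23\right)^{2}\right) = - 252 \left(-165 + 529\right) = \left(-252\right) 364 = -91728$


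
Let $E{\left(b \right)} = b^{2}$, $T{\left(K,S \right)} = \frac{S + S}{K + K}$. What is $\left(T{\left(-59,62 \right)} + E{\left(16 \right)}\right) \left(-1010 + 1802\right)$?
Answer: $\frac{11913264}{59} \approx 2.0192 \cdot 10^{5}$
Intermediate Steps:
$T{\left(K,S \right)} = \frac{S}{K}$ ($T{\left(K,S \right)} = \frac{2 S}{2 K} = 2 S \frac{1}{2 K} = \frac{S}{K}$)
$\left(T{\left(-59,62 \right)} + E{\left(16 \right)}\right) \left(-1010 + 1802\right) = \left(\frac{62}{-59} + 16^{2}\right) \left(-1010 + 1802\right) = \left(62 \left(- \frac{1}{59}\right) + 256\right) 792 = \left(- \frac{62}{59} + 256\right) 792 = \frac{15042}{59} \cdot 792 = \frac{11913264}{59}$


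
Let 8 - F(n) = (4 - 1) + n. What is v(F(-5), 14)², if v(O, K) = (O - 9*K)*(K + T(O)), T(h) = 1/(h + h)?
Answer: 66406201/25 ≈ 2.6562e+6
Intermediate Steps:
F(n) = 5 - n (F(n) = 8 - ((4 - 1) + n) = 8 - (3 + n) = 8 + (-3 - n) = 5 - n)
T(h) = 1/(2*h)
v(O, K) = (K + 1/(2*O))*(O - 9*K) (v(O, K) = (O - 9*K)*(K + 1/(2*O)) = (K + 1/(2*O))*(O - 9*K))
v(F(-5), 14)² = (½ - 9*14² + 14*(5 - 1*(-5)) - 9/2*14/(5 - 1*(-5)))² = (½ - 9*196 + 14*(5 + 5) - 9/2*14/(5 + 5))² = (½ - 1764 + 14*10 - 9/2*14/10)² = (½ - 1764 + 140 - 9/2*14*⅒)² = (½ - 1764 + 140 - 63/10)² = (-8149/5)² = 66406201/25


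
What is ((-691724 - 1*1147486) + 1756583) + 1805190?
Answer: 1722563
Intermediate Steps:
((-691724 - 1*1147486) + 1756583) + 1805190 = ((-691724 - 1147486) + 1756583) + 1805190 = (-1839210 + 1756583) + 1805190 = -82627 + 1805190 = 1722563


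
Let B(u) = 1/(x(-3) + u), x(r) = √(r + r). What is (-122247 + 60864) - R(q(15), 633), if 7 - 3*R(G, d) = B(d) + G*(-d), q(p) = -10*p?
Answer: (-89206*√6 + 56467397*I)/(3*(√6 - 633*I)) ≈ -29735.0 - 2.0564e-6*I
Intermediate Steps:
x(r) = √2*√r (x(r) = √(2*r) = √2*√r)
B(u) = 1/(u + I*√6) (B(u) = 1/(√2*√(-3) + u) = 1/(√2*(I*√3) + u) = 1/(I*√6 + u) = 1/(u + I*√6))
R(G, d) = 7/3 - 1/(3*(d + I*√6)) + G*d/3 (R(G, d) = 7/3 - (1/(d + I*√6) + G*(-d))/3 = 7/3 - (1/(d + I*√6) - G*d)/3 = 7/3 + (-1/(3*(d + I*√6)) + G*d/3) = 7/3 - 1/(3*(d + I*√6)) + G*d/3)
(-122247 + 60864) - R(q(15), 633) = (-122247 + 60864) - (-1 + (7 - 10*15*633)*(633 + I*√6))/(3*(633 + I*√6)) = -61383 - (-1 + (7 - 150*633)*(633 + I*√6))/(3*(633 + I*√6)) = -61383 - (-1 + (7 - 94950)*(633 + I*√6))/(3*(633 + I*√6)) = -61383 - (-1 - 94943*(633 + I*√6))/(3*(633 + I*√6)) = -61383 - (-1 + (-60098919 - 94943*I*√6))/(3*(633 + I*√6)) = -61383 - (-60098920 - 94943*I*√6)/(3*(633 + I*√6))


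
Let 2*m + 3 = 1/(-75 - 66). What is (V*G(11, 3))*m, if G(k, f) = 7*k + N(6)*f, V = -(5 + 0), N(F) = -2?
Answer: 75260/141 ≈ 533.76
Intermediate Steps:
V = -5 (V = -1*5 = -5)
G(k, f) = -2*f + 7*k (G(k, f) = 7*k - 2*f = -2*f + 7*k)
m = -212/141 (m = -3/2 + 1/(2*(-75 - 66)) = -3/2 + (½)/(-141) = -3/2 + (½)*(-1/141) = -3/2 - 1/282 = -212/141 ≈ -1.5035)
(V*G(11, 3))*m = -5*(-2*3 + 7*11)*(-212/141) = -5*(-6 + 77)*(-212/141) = -5*71*(-212/141) = -355*(-212/141) = 75260/141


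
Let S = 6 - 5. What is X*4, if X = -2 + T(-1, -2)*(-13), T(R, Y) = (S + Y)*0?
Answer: -8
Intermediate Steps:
S = 1
T(R, Y) = 0 (T(R, Y) = (1 + Y)*0 = 0)
X = -2 (X = -2 + 0*(-13) = -2 + 0 = -2)
X*4 = -2*4 = -8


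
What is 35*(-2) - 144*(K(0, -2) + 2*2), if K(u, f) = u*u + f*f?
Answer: -1222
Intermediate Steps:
K(u, f) = f**2 + u**2 (K(u, f) = u**2 + f**2 = f**2 + u**2)
35*(-2) - 144*(K(0, -2) + 2*2) = 35*(-2) - 144*(((-2)**2 + 0**2) + 2*2) = -70 - 144*((4 + 0) + 4) = -70 - 144*(4 + 4) = -70 - 144*8 = -70 - 1152 = -1222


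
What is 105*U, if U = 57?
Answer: 5985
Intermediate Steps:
105*U = 105*57 = 5985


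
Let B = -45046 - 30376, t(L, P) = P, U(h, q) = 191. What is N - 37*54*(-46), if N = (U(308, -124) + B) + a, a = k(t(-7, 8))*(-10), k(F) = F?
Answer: 16597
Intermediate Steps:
B = -75422
a = -80 (a = 8*(-10) = -80)
N = -75311 (N = (191 - 75422) - 80 = -75231 - 80 = -75311)
N - 37*54*(-46) = -75311 - 37*54*(-46) = -75311 - 1998*(-46) = -75311 + 91908 = 16597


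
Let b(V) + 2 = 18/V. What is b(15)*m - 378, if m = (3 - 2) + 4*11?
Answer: -414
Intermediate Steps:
m = 45 (m = 1 + 44 = 45)
b(V) = -2 + 18/V
b(15)*m - 378 = (-2 + 18/15)*45 - 378 = (-2 + 18*(1/15))*45 - 378 = (-2 + 6/5)*45 - 378 = -⅘*45 - 378 = -36 - 378 = -414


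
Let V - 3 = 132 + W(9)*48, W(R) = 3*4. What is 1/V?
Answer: 1/711 ≈ 0.0014065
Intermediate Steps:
W(R) = 12
V = 711 (V = 3 + (132 + 12*48) = 3 + (132 + 576) = 3 + 708 = 711)
1/V = 1/711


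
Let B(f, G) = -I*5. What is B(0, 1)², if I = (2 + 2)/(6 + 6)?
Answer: 25/9 ≈ 2.7778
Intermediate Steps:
I = ⅓ (I = 4/12 = 4*(1/12) = ⅓ ≈ 0.33333)
B(f, G) = -5/3 (B(f, G) = -1*⅓*5 = -⅓*5 = -5/3)
B(0, 1)² = (-5/3)² = 25/9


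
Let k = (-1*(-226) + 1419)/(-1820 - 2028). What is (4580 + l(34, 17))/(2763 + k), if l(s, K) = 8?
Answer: 17654624/10630379 ≈ 1.6608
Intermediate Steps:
k = -1645/3848 (k = (226 + 1419)/(-3848) = 1645*(-1/3848) = -1645/3848 ≈ -0.42750)
(4580 + l(34, 17))/(2763 + k) = (4580 + 8)/(2763 - 1645/3848) = 4588/(10630379/3848) = 4588*(3848/10630379) = 17654624/10630379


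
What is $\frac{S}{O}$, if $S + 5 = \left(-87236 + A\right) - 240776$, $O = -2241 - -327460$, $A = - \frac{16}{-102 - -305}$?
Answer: $- \frac{66587467}{66019457} \approx -1.0086$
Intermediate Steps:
$A = - \frac{16}{203}$ ($A = - \frac{16}{-102 + 305} = - \frac{16}{203} \approx -0.078818$)
$O = 325219$ ($O = -2241 + 327460 = 325219$)
$S = - \frac{66587467}{203}$ ($S = -5 - \frac{66586452}{203} = - \frac{66587467}{203} \approx -3.2802 \cdot 10^{5}$)
$\frac{S}{O} = - \frac{66587467}{203 \cdot 325219} = \left(- \frac{66587467}{203}\right) \frac{1}{325219} = - \frac{66587467}{66019457}$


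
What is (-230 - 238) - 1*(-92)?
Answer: -376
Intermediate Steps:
(-230 - 238) - 1*(-92) = -468 + 92 = -376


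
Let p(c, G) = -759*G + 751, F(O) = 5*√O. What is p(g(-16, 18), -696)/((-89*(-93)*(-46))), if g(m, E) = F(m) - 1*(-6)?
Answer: -17065/12282 ≈ -1.3894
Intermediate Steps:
g(m, E) = 6 + 5*√m (g(m, E) = 5*√m - 1*(-6) = 5*√m + 6 = 6 + 5*√m)
p(c, G) = 751 - 759*G
p(g(-16, 18), -696)/((-89*(-93)*(-46))) = (751 - 759*(-696))/((-89*(-93)*(-46))) = (751 + 528264)/((8277*(-46))) = 529015/(-380742) = 529015*(-1/380742) = -17065/12282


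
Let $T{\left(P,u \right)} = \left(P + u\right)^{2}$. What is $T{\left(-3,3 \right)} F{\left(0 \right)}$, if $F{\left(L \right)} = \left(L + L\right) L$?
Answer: $0$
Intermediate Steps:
$F{\left(L \right)} = 2 L^{2}$ ($F{\left(L \right)} = 2 L L = 2 L^{2}$)
$T{\left(-3,3 \right)} F{\left(0 \right)} = \left(-3 + 3\right)^{2} \cdot 2 \cdot 0^{2} = 0^{2} \cdot 2 \cdot 0 = 0 \cdot 0 = 0$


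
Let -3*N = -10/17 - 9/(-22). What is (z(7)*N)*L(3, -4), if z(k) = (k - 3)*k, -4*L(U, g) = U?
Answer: -469/374 ≈ -1.2540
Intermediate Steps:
L(U, g) = -U/4
N = 67/1122 (N = -(-10/17 - 9/(-22))/3 = -(-10*1/17 - 9*(-1/22))/3 = -(-10/17 + 9/22)/3 = -⅓*(-67/374) = 67/1122 ≈ 0.059715)
z(k) = k*(-3 + k) (z(k) = (-3 + k)*k = k*(-3 + k))
(z(7)*N)*L(3, -4) = ((7*(-3 + 7))*(67/1122))*(-¼*3) = ((7*4)*(67/1122))*(-¾) = (28*(67/1122))*(-¾) = (938/561)*(-¾) = -469/374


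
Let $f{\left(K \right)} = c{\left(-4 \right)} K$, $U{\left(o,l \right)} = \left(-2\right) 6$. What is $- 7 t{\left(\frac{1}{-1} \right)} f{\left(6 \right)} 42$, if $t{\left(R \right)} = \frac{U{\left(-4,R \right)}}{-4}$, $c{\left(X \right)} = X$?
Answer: $21168$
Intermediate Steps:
$U{\left(o,l \right)} = -12$
$f{\left(K \right)} = - 4 K$
$t{\left(R \right)} = 3$ ($t{\left(R \right)} = - \frac{12}{-4} = \left(-12\right) \left(- \frac{1}{4}\right) = 3$)
$- 7 t{\left(\frac{1}{-1} \right)} f{\left(6 \right)} 42 = \left(-7\right) 3 \left(\left(-4\right) 6\right) 42 = \left(-21\right) \left(-24\right) 42 = 504 \cdot 42 = 21168$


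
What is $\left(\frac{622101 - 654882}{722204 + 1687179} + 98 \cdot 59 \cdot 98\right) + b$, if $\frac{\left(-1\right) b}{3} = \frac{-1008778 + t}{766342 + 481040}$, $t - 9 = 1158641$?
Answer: $\frac{283829766873712391}{500903497551} \approx 5.6664 \cdot 10^{5}$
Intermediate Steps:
$t = 1158650$ ($t = 9 + 1158641 = 1158650$)
$b = - \frac{74936}{207897}$ ($b = - 3 \frac{-1008778 + 1158650}{766342 + 481040} = - 3 \cdot \frac{149872}{1247382} = - 3 \cdot 149872 \cdot \frac{1}{1247382} = \left(-3\right) \frac{74936}{623691} = - \frac{74936}{207897} \approx -0.36045$)
$\left(\frac{622101 - 654882}{722204 + 1687179} + 98 \cdot 59 \cdot 98\right) + b = \left(\frac{622101 - 654882}{722204 + 1687179} + 98 \cdot 59 \cdot 98\right) - \frac{74936}{207897} = \left(- \frac{32781}{2409383} + 5782 \cdot 98\right) - \frac{74936}{207897} = \left(\left(-32781\right) \frac{1}{2409383} + 566636\right) - \frac{74936}{207897} = \left(- \frac{32781}{2409383} + 566636\right) - \frac{74936}{207897} = \frac{1365243112807}{2409383} - \frac{74936}{207897} = \frac{283829766873712391}{500903497551}$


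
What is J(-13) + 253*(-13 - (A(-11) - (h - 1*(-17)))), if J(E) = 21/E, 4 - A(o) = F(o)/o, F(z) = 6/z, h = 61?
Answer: 2208482/143 ≈ 15444.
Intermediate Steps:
A(o) = 4 - 6/o**2 (A(o) = 4 - 6/o/o = 4 - 6/o**2)
J(-13) + 253*(-13 - (A(-11) - (h - 1*(-17)))) = 21/(-13) + 253*(-13 - ((4 - 6/(-11)**2) - (61 - 1*(-17)))) = 21*(-1/13) + 253*(-13 - ((4 - 6*1/121) - (61 + 17))) = -21/13 + 253*(-13 - ((4 - 6/121) - 1*78)) = -21/13 + 253*(-13 - (478/121 - 78)) = -21/13 + 253*(-13 - 1*(-8960/121)) = -21/13 + 253*(-13 + 8960/121) = -21/13 + 253*(7387/121) = -21/13 + 169901/11 = 2208482/143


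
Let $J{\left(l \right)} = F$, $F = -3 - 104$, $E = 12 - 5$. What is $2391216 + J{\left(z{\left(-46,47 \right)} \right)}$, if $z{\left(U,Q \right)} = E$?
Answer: $2391109$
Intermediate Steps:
$E = 7$ ($E = 12 - 5 = 7$)
$z{\left(U,Q \right)} = 7$
$F = -107$ ($F = -3 - 104 = -107$)
$J{\left(l \right)} = -107$
$2391216 + J{\left(z{\left(-46,47 \right)} \right)} = 2391216 - 107 = 2391109$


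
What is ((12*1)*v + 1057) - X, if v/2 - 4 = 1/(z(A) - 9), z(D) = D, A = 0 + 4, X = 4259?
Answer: -15554/5 ≈ -3110.8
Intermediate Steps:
A = 4
v = 38/5 (v = 8 + 2/(4 - 9) = 8 + 2/(-5) = 8 + 2*(-⅕) = 8 - ⅖ = 38/5 ≈ 7.6000)
((12*1)*v + 1057) - X = ((12*1)*(38/5) + 1057) - 1*4259 = (12*(38/5) + 1057) - 4259 = (456/5 + 1057) - 4259 = 5741/5 - 4259 = -15554/5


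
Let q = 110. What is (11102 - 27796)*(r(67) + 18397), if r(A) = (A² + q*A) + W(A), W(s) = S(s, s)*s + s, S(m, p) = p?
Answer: -581151528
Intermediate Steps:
W(s) = s + s² (W(s) = s*s + s = s² + s = s + s²)
r(A) = A² + 110*A + A*(1 + A) (r(A) = (A² + 110*A) + A*(1 + A) = A² + 110*A + A*(1 + A))
(11102 - 27796)*(r(67) + 18397) = (11102 - 27796)*(67*(111 + 2*67) + 18397) = -16694*(67*(111 + 134) + 18397) = -16694*(67*245 + 18397) = -16694*(16415 + 18397) = -16694*34812 = -581151528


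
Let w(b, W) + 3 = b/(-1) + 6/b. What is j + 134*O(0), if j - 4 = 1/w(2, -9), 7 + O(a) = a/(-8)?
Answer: -1869/2 ≈ -934.50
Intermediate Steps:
O(a) = -7 - a/8 (O(a) = -7 + a/(-8) = -7 + a*(-1/8) = -7 - a/8)
w(b, W) = -3 - b + 6/b (w(b, W) = -3 + (b/(-1) + 6/b) = -3 + (b*(-1) + 6/b) = -3 + (-b + 6/b) = -3 - b + 6/b)
j = 7/2 (j = 4 + 1/(-3 - 1*2 + 6/2) = 4 + 1/(-3 - 2 + 6*(1/2)) = 4 + 1/(-3 - 2 + 3) = 4 + 1/(-2) = 4 - 1/2 = 7/2 ≈ 3.5000)
j + 134*O(0) = 7/2 + 134*(-7 - 1/8*0) = 7/2 + 134*(-7 + 0) = 7/2 + 134*(-7) = 7/2 - 938 = -1869/2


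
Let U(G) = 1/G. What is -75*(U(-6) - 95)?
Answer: 14275/2 ≈ 7137.5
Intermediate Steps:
-75*(U(-6) - 95) = -75*(1/(-6) - 95) = -75*(-⅙ - 95) = -75*(-571/6) = 14275/2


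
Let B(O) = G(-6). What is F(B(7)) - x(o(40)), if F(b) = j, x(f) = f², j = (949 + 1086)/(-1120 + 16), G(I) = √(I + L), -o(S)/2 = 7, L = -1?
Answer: -218419/1104 ≈ -197.84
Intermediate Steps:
o(S) = -14 (o(S) = -2*7 = -14)
G(I) = √(-1 + I) (G(I) = √(I - 1) = √(-1 + I))
j = -2035/1104 (j = 2035/(-1104) = 2035*(-1/1104) = -2035/1104 ≈ -1.8433)
B(O) = I*√7 (B(O) = √(-1 - 6) = √(-7) = I*√7)
F(b) = -2035/1104
F(B(7)) - x(o(40)) = -2035/1104 - 1*(-14)² = -2035/1104 - 1*196 = -2035/1104 - 196 = -218419/1104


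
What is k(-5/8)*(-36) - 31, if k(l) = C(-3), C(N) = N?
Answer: 77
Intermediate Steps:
k(l) = -3
k(-5/8)*(-36) - 31 = -3*(-36) - 31 = 108 - 31 = 77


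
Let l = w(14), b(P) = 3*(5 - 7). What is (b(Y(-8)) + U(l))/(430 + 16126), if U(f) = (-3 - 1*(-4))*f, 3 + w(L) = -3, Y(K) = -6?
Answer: -3/4139 ≈ -0.00072481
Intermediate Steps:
w(L) = -6 (w(L) = -3 - 3 = -6)
b(P) = -6 (b(P) = 3*(-2) = -6)
l = -6
U(f) = f (U(f) = (-3 + 4)*f = 1*f = f)
(b(Y(-8)) + U(l))/(430 + 16126) = (-6 - 6)/(430 + 16126) = -12/16556 = -12*1/16556 = -3/4139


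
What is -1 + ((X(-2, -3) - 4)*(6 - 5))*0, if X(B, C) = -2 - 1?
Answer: -1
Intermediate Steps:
X(B, C) = -3
-1 + ((X(-2, -3) - 4)*(6 - 5))*0 = -1 + ((-3 - 4)*(6 - 5))*0 = -1 - 7*1*0 = -1 - 7*0 = -1 + 0 = -1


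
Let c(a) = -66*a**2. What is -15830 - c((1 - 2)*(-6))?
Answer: -13454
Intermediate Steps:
-15830 - c((1 - 2)*(-6)) = -15830 - (-66)*((1 - 2)*(-6))**2 = -15830 - (-66)*(-1*(-6))**2 = -15830 - (-66)*6**2 = -15830 - (-66)*36 = -15830 - 1*(-2376) = -15830 + 2376 = -13454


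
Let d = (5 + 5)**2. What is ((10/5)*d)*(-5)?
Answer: -1000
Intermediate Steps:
d = 100 (d = 10**2 = 100)
((10/5)*d)*(-5) = ((10/5)*100)*(-5) = ((10*(1/5))*100)*(-5) = (2*100)*(-5) = 200*(-5) = -1000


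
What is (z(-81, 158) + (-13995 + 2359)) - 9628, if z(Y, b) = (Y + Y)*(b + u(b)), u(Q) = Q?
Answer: -72456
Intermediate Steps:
z(Y, b) = 4*Y*b (z(Y, b) = (Y + Y)*(b + b) = (2*Y)*(2*b) = 4*Y*b)
(z(-81, 158) + (-13995 + 2359)) - 9628 = (4*(-81)*158 + (-13995 + 2359)) - 9628 = (-51192 - 11636) - 9628 = -62828 - 9628 = -72456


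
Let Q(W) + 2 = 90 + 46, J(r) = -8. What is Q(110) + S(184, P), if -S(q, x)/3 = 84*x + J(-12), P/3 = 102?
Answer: -76954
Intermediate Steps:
P = 306 (P = 3*102 = 306)
Q(W) = 134 (Q(W) = -2 + (90 + 46) = -2 + 136 = 134)
S(q, x) = 24 - 252*x (S(q, x) = -3*(84*x - 8) = -3*(-8 + 84*x) = 24 - 252*x)
Q(110) + S(184, P) = 134 + (24 - 252*306) = 134 + (24 - 77112) = 134 - 77088 = -76954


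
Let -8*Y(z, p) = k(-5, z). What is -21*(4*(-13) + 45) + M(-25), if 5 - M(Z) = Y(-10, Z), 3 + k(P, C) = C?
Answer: 1203/8 ≈ 150.38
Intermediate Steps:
k(P, C) = -3 + C
Y(z, p) = 3/8 - z/8 (Y(z, p) = -(-3 + z)/8 = 3/8 - z/8)
M(Z) = 27/8 (M(Z) = 5 - (3/8 - 1/8*(-10)) = 5 - (3/8 + 5/4) = 5 - 1*13/8 = 5 - 13/8 = 27/8)
-21*(4*(-13) + 45) + M(-25) = -21*(4*(-13) + 45) + 27/8 = -21*(-52 + 45) + 27/8 = -21*(-7) + 27/8 = 147 + 27/8 = 1203/8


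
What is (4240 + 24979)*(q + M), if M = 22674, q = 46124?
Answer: 2010208762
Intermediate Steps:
(4240 + 24979)*(q + M) = (4240 + 24979)*(46124 + 22674) = 29219*68798 = 2010208762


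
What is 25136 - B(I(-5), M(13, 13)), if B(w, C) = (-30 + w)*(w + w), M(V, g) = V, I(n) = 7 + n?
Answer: 25248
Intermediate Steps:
B(w, C) = 2*w*(-30 + w) (B(w, C) = (-30 + w)*(2*w) = 2*w*(-30 + w))
25136 - B(I(-5), M(13, 13)) = 25136 - 2*(7 - 5)*(-30 + (7 - 5)) = 25136 - 2*2*(-30 + 2) = 25136 - 2*2*(-28) = 25136 - 1*(-112) = 25136 + 112 = 25248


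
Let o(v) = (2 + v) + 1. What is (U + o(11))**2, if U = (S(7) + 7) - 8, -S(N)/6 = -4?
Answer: 1369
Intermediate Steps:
o(v) = 3 + v
S(N) = 24 (S(N) = -6*(-4) = 24)
U = 23 (U = (24 + 7) - 8 = 31 - 8 = 23)
(U + o(11))**2 = (23 + (3 + 11))**2 = (23 + 14)**2 = 37**2 = 1369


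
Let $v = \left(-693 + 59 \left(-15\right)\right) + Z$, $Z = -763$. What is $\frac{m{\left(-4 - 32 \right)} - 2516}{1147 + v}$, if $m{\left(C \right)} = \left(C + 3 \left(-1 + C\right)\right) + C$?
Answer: $\frac{2699}{1194} \approx 2.2605$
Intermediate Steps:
$v = -2341$ ($v = \left(-693 + 59 \left(-15\right)\right) - 763 = \left(-693 - 885\right) - 763 = -1578 - 763 = -2341$)
$m{\left(C \right)} = -3 + 5 C$ ($m{\left(C \right)} = \left(C + \left(-3 + 3 C\right)\right) + C = \left(-3 + 4 C\right) + C = -3 + 5 C$)
$\frac{m{\left(-4 - 32 \right)} - 2516}{1147 + v} = \frac{\left(-3 + 5 \left(-4 - 32\right)\right) - 2516}{1147 - 2341} = \frac{\left(-3 + 5 \left(-4 - 32\right)\right) - 2516}{-1194} = \left(\left(-3 + 5 \left(-36\right)\right) - 2516\right) \left(- \frac{1}{1194}\right) = \left(\left(-3 - 180\right) - 2516\right) \left(- \frac{1}{1194}\right) = \left(-183 - 2516\right) \left(- \frac{1}{1194}\right) = \left(-2699\right) \left(- \frac{1}{1194}\right) = \frac{2699}{1194}$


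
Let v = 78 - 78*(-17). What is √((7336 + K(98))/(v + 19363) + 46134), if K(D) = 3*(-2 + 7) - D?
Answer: √19896281867777/20767 ≈ 214.79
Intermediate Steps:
v = 1404 (v = 78 + 1326 = 1404)
K(D) = 15 - D (K(D) = 3*5 - D = 15 - D)
√((7336 + K(98))/(v + 19363) + 46134) = √((7336 + (15 - 1*98))/(1404 + 19363) + 46134) = √((7336 + (15 - 98))/20767 + 46134) = √((7336 - 83)*(1/20767) + 46134) = √(7253*(1/20767) + 46134) = √(7253/20767 + 46134) = √(958072031/20767) = √19896281867777/20767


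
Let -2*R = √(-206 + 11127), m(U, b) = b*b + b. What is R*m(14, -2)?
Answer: -√10921 ≈ -104.50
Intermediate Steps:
m(U, b) = b + b² (m(U, b) = b² + b = b + b²)
R = -√10921/2 (R = -√(-206 + 11127)/2 = -√10921/2 ≈ -52.252)
R*m(14, -2) = (-√10921/2)*(-2*(1 - 2)) = (-√10921/2)*(-2*(-1)) = -√10921/2*2 = -√10921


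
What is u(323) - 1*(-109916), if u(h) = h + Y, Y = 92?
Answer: 110331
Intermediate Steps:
u(h) = 92 + h (u(h) = h + 92 = 92 + h)
u(323) - 1*(-109916) = (92 + 323) - 1*(-109916) = 415 + 109916 = 110331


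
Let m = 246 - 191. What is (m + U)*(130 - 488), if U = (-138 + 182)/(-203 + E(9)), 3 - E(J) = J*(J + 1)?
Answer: -2847174/145 ≈ -19636.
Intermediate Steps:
E(J) = 3 - J*(1 + J) (E(J) = 3 - J*(J + 1) = 3 - J*(1 + J))
U = -22/145 (U = (-138 + 182)/(-203 + (3 - 1*9 - 1*9²)) = 44/(-203 + (3 - 9 - 1*81)) = 44/(-203 + (3 - 9 - 81)) = 44/(-203 - 87) = 44/(-290) = 44*(-1/290) = -22/145 ≈ -0.15172)
m = 55
(m + U)*(130 - 488) = (55 - 22/145)*(130 - 488) = (7953/145)*(-358) = -2847174/145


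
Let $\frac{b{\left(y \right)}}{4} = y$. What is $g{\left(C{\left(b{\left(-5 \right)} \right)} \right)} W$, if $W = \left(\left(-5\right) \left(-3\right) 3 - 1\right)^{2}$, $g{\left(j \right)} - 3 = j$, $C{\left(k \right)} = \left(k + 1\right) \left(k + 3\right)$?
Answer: $631136$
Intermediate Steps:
$b{\left(y \right)} = 4 y$
$C{\left(k \right)} = \left(1 + k\right) \left(3 + k\right)$
$g{\left(j \right)} = 3 + j$
$W = 1936$ ($W = \left(15 \cdot 3 - 1\right)^{2} = \left(45 - 1\right)^{2} = 44^{2} = 1936$)
$g{\left(C{\left(b{\left(-5 \right)} \right)} \right)} W = \left(3 + \left(3 + \left(4 \left(-5\right)\right)^{2} + 4 \cdot 4 \left(-5\right)\right)\right) 1936 = \left(3 + \left(3 + \left(-20\right)^{2} + 4 \left(-20\right)\right)\right) 1936 = \left(3 + \left(3 + 400 - 80\right)\right) 1936 = \left(3 + 323\right) 1936 = 326 \cdot 1936 = 631136$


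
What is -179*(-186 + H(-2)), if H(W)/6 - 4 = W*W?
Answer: 24702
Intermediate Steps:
H(W) = 24 + 6*W² (H(W) = 24 + 6*(W*W) = 24 + 6*W²)
-179*(-186 + H(-2)) = -179*(-186 + (24 + 6*(-2)²)) = -179*(-186 + (24 + 6*4)) = -179*(-186 + (24 + 24)) = -179*(-186 + 48) = -179*(-138) = 24702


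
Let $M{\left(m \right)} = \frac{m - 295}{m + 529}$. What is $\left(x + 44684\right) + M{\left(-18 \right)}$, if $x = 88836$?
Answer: $\frac{68228407}{511} \approx 1.3352 \cdot 10^{5}$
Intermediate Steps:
$M{\left(m \right)} = \frac{-295 + m}{529 + m}$
$\left(x + 44684\right) + M{\left(-18 \right)} = \left(88836 + 44684\right) + \frac{-295 - 18}{529 - 18} = 133520 + \frac{1}{511} \left(-313\right) = 133520 - \frac{313}{511} = \frac{68228407}{511}$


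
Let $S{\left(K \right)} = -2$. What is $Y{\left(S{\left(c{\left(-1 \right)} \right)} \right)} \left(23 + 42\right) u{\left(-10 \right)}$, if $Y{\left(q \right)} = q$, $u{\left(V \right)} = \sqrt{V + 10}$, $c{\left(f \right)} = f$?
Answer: $0$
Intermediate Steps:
$u{\left(V \right)} = \sqrt{10 + V}$
$Y{\left(S{\left(c{\left(-1 \right)} \right)} \right)} \left(23 + 42\right) u{\left(-10 \right)} = - 2 \left(23 + 42\right) \sqrt{10 - 10} = \left(-2\right) 65 \sqrt{0} = \left(-130\right) 0 = 0$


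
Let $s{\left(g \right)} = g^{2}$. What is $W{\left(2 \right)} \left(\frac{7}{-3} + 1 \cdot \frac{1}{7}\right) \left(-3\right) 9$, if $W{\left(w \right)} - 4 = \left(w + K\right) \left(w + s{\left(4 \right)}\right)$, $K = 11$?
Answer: $14076$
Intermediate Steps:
$W{\left(w \right)} = 4 + \left(11 + w\right) \left(16 + w\right)$ ($W{\left(w \right)} = 4 + \left(w + 11\right) \left(w + 4^{2}\right) = 4 + \left(11 + w\right) \left(w + 16\right) = 4 + \left(11 + w\right) \left(16 + w\right)$)
$W{\left(2 \right)} \left(\frac{7}{-3} + 1 \cdot \frac{1}{7}\right) \left(-3\right) 9 = \left(180 + 2^{2} + 27 \cdot 2\right) \left(\frac{7}{-3} + 1 \cdot \frac{1}{7}\right) \left(-3\right) 9 = \left(180 + 4 + 54\right) \left(7 \left(- \frac{1}{3}\right) + 1 \cdot \frac{1}{7}\right) \left(-3\right) 9 = 238 \left(- \frac{7}{3} + \frac{1}{7}\right) \left(-3\right) 9 = 238 \left(\left(- \frac{46}{21}\right) \left(-3\right)\right) 9 = 238 \cdot \frac{46}{7} \cdot 9 = 1564 \cdot 9 = 14076$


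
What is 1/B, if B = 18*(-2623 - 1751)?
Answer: -1/78732 ≈ -1.2701e-5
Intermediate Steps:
B = -78732 (B = 18*(-4374) = -78732)
1/B = 1/(-78732) = -1/78732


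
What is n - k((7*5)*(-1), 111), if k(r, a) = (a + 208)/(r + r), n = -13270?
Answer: -928581/70 ≈ -13265.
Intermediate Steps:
k(r, a) = (208 + a)/(2*r) (k(r, a) = (208 + a)/((2*r)) = (208 + a)*(1/(2*r)) = (208 + a)/(2*r))
n - k((7*5)*(-1), 111) = -13270 - (208 + 111)/(2*((7*5)*(-1))) = -13270 - 319/(2*(35*(-1))) = -13270 - 319/(2*(-35)) = -13270 - (-1)*319/(2*35) = -13270 - 1*(-319/70) = -13270 + 319/70 = -928581/70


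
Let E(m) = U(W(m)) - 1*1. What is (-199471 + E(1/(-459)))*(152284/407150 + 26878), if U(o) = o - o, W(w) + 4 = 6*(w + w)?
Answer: -1091463906484224/203575 ≈ -5.3615e+9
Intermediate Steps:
W(w) = -4 + 12*w (W(w) = -4 + 6*(w + w) = -4 + 6*(2*w) = -4 + 12*w)
U(o) = 0
E(m) = -1 (E(m) = 0 - 1*1 = 0 - 1 = -1)
(-199471 + E(1/(-459)))*(152284/407150 + 26878) = (-199471 - 1)*(152284/407150 + 26878) = -199472*(152284*(1/407150) + 26878) = -199472*(76142/203575 + 26878) = -199472*5471764992/203575 = -1091463906484224/203575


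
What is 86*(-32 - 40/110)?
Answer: -30616/11 ≈ -2783.3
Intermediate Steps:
86*(-32 - 40/110) = 86*(-32 - 40*1/110) = 86*(-32 - 4/11) = 86*(-356/11) = -30616/11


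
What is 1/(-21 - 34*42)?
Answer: -1/1449 ≈ -0.00069013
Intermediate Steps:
1/(-21 - 34*42) = 1/(-21 - 1428) = 1/(-1449) = -1/1449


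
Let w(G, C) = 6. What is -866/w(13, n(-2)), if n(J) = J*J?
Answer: -433/3 ≈ -144.33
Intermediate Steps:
n(J) = J**2
-866/w(13, n(-2)) = -866/6 = -866*1/6 = -433/3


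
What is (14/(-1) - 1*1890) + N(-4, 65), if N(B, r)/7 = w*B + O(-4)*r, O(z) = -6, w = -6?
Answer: -4466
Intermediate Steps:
N(B, r) = -42*B - 42*r (N(B, r) = 7*(-6*B - 6*r) = -42*B - 42*r)
(14/(-1) - 1*1890) + N(-4, 65) = (14/(-1) - 1*1890) + (-42*(-4) - 42*65) = (14*(-1) - 1890) + (168 - 2730) = (-14 - 1890) - 2562 = -1904 - 2562 = -4466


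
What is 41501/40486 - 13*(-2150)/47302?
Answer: 1547332001/957534386 ≈ 1.6160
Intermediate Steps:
41501/40486 - 13*(-2150)/47302 = 41501*(1/40486) + 27950*(1/47302) = 41501/40486 + 13975/23651 = 1547332001/957534386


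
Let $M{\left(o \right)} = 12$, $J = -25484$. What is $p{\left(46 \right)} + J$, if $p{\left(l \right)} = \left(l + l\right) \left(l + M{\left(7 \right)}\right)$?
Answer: $-20148$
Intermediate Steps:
$p{\left(l \right)} = 2 l \left(12 + l\right)$ ($p{\left(l \right)} = \left(l + l\right) \left(l + 12\right) = 2 l \left(12 + l\right)$)
$p{\left(46 \right)} + J = 2 \cdot 46 \left(12 + 46\right) - 25484 = 2 \cdot 46 \cdot 58 - 25484 = 5336 - 25484 = -20148$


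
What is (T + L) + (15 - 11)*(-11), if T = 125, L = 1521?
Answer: 1602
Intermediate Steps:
(T + L) + (15 - 11)*(-11) = (125 + 1521) + (15 - 11)*(-11) = 1646 + 4*(-11) = 1646 - 44 = 1602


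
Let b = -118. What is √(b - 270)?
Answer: 2*I*√97 ≈ 19.698*I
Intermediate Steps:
√(b - 270) = √(-118 - 270) = √(-388) = 2*I*√97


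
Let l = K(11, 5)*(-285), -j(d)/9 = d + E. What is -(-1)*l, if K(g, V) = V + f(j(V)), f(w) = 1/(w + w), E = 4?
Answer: -76855/54 ≈ -1423.2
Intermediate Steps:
j(d) = -36 - 9*d (j(d) = -9*(d + 4) = -9*(4 + d) = -36 - 9*d)
f(w) = 1/(2*w)
K(g, V) = V + 1/(2*(-36 - 9*V))
l = -76855/54 (l = ((-1/18 + 5*(4 + 5))/(4 + 5))*(-285) = ((-1/18 + 5*9)/9)*(-285) = ((-1/18 + 45)/9)*(-285) = ((1/9)*(809/18))*(-285) = (809/162)*(-285) = -76855/54 ≈ -1423.2)
-(-1)*l = -(-1)*(-76855)/54 = -1*76855/54 = -76855/54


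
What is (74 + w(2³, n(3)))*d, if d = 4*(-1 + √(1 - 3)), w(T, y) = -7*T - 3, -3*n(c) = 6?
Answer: -60 + 60*I*√2 ≈ -60.0 + 84.853*I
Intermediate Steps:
n(c) = -2 (n(c) = -⅓*6 = -2)
w(T, y) = -3 - 7*T
d = -4 + 4*I*√2 (d = 4*(-1 + √(-2)) = 4*(-1 + I*√2) = -4 + 4*I*√2 ≈ -4.0 + 5.6569*I)
(74 + w(2³, n(3)))*d = (74 + (-3 - 7*2³))*(-4 + 4*I*√2) = (74 + (-3 - 7*8))*(-4 + 4*I*√2) = (74 + (-3 - 56))*(-4 + 4*I*√2) = (74 - 59)*(-4 + 4*I*√2) = 15*(-4 + 4*I*√2) = -60 + 60*I*√2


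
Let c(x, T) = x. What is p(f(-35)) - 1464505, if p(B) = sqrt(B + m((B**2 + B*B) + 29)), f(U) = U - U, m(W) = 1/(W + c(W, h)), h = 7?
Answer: -1464505 + sqrt(58)/58 ≈ -1.4645e+6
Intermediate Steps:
m(W) = 1/(2*W) (m(W) = 1/(W + W) = 1/(2*W))
f(U) = 0
p(B) = sqrt(B + 1/(2*(29 + 2*B**2))) (p(B) = sqrt(B + 1/(2*((B**2 + B*B) + 29))) = sqrt(B + 1/(2*((B**2 + B**2) + 29))) = sqrt(B + 1/(2*(2*B**2 + 29))) = sqrt(B + 1/(2*(29 + 2*B**2))))
p(f(-35)) - 1464505 = sqrt(2)*sqrt((1 + 4*0**3 + 58*0)/(29 + 2*0**2))/2 - 1464505 = sqrt(2)*sqrt((1 + 4*0 + 0)/(29 + 2*0))/2 - 1464505 = sqrt(2)*sqrt((1 + 0 + 0)/(29 + 0))/2 - 1464505 = sqrt(2)*sqrt(1/29)/2 - 1464505 = sqrt(2)*(sqrt(29)/29)/2 - 1464505 = sqrt(58)/58 - 1464505 = -1464505 + sqrt(58)/58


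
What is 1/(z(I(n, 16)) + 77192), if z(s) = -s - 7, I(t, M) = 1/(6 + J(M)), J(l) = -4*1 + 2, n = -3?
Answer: 4/308739 ≈ 1.2956e-5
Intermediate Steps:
J(l) = -2 (J(l) = -4 + 2 = -2)
I(t, M) = 1/4 (I(t, M) = 1/(6 - 2) = 1/4)
z(s) = -7 - s
1/(z(I(n, 16)) + 77192) = 1/((-7 - 1*1/4) + 77192) = 1/((-7 - 1/4) + 77192) = 1/(-29/4 + 77192) = 1/(308739/4) = 4/308739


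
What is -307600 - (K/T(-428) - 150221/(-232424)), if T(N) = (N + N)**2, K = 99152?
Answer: -818532562820711/2661022376 ≈ -3.0760e+5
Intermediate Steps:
T(N) = 4*N**2 (T(N) = (2*N)**2 = 4*N**2)
-307600 - (K/T(-428) - 150221/(-232424)) = -307600 - (99152/((4*(-428)**2)) - 150221/(-232424)) = -307600 - (99152/((4*183184)) - 150221*(-1/232424)) = -307600 - (99152/732736 + 150221/232424) = -307600 - (99152*(1/732736) + 150221/232424) = -307600 - (6197/45796 + 150221/232424) = -307600 - 1*2079963111/2661022376 = -307600 - 2079963111/2661022376 = -818532562820711/2661022376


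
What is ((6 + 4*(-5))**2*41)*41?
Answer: 329476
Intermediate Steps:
((6 + 4*(-5))**2*41)*41 = ((6 - 20)**2*41)*41 = ((-14)**2*41)*41 = (196*41)*41 = 8036*41 = 329476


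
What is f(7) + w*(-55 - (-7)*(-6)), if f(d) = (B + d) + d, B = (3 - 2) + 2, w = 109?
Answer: -10556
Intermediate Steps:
B = 3 (B = 1 + 2 = 3)
f(d) = 3 + 2*d (f(d) = (3 + d) + d = 3 + 2*d)
f(7) + w*(-55 - (-7)*(-6)) = (3 + 2*7) + 109*(-55 - (-7)*(-6)) = (3 + 14) + 109*(-55 - 1*42) = 17 + 109*(-55 - 42) = 17 + 109*(-97) = 17 - 10573 = -10556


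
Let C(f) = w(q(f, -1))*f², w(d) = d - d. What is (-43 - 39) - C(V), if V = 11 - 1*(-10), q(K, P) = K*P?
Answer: -82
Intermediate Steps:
w(d) = 0
V = 21 (V = 11 + 10 = 21)
C(f) = 0 (C(f) = 0*f² = 0)
(-43 - 39) - C(V) = (-43 - 39) - 1*0 = -82 + 0 = -82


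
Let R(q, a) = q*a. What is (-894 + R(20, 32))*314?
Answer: -79756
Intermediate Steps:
R(q, a) = a*q
(-894 + R(20, 32))*314 = (-894 + 32*20)*314 = (-894 + 640)*314 = -254*314 = -79756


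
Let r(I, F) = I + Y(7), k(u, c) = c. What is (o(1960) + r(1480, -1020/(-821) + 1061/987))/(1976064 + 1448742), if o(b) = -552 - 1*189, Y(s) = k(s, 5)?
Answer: 124/570801 ≈ 0.00021724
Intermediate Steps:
Y(s) = 5
r(I, F) = 5 + I (r(I, F) = I + 5 = 5 + I)
o(b) = -741 (o(b) = -552 - 189 = -741)
(o(1960) + r(1480, -1020/(-821) + 1061/987))/(1976064 + 1448742) = (-741 + (5 + 1480))/(1976064 + 1448742) = (-741 + 1485)/3424806 = 744*(1/3424806) = 124/570801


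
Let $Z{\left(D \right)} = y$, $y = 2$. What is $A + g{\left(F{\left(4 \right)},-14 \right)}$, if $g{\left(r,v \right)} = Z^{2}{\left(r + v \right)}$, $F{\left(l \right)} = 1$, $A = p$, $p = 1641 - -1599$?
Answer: $3244$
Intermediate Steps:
$p = 3240$ ($p = 1641 + 1599 = 3240$)
$A = 3240$
$Z{\left(D \right)} = 2$
$g{\left(r,v \right)} = 4$ ($g{\left(r,v \right)} = 2^{2} = 4$)
$A + g{\left(F{\left(4 \right)},-14 \right)} = 3240 + 4 = 3244$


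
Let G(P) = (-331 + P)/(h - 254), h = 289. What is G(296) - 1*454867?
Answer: -454868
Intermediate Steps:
G(P) = -331/35 + P/35 (G(P) = (-331 + P)/(289 - 254) = (-331 + P)/35 = (-331 + P)*(1/35) = -331/35 + P/35)
G(296) - 1*454867 = (-331/35 + (1/35)*296) - 1*454867 = (-331/35 + 296/35) - 454867 = -1 - 454867 = -454868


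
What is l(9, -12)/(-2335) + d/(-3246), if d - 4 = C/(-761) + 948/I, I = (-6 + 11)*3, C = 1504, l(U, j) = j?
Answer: -8625572/576793101 ≈ -0.014954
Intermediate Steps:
I = 15 (I = 5*3 = 15)
d = 248176/3805 (d = 4 + (1504/(-761) + 948/15) = 4 + (1504*(-1/761) + 948*(1/15)) = 4 + (-1504/761 + 316/5) = 4 + 232956/3805 = 248176/3805 ≈ 65.224)
l(9, -12)/(-2335) + d/(-3246) = -12/(-2335) + (248176/3805)/(-3246) = -12*(-1/2335) + (248176/3805)*(-1/3246) = 12/2335 - 124088/6175515 = -8625572/576793101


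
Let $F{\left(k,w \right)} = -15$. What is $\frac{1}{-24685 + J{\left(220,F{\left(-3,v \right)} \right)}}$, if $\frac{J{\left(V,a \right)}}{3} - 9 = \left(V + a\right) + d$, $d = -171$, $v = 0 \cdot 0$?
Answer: $- \frac{1}{24556} \approx -4.0723 \cdot 10^{-5}$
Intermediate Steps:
$v = 0$
$J{\left(V,a \right)} = -486 + 3 V + 3 a$ ($J{\left(V,a \right)} = 27 + 3 \left(\left(V + a\right) - 171\right) = 27 + 3 \left(-171 + V + a\right) = 27 + \left(-513 + 3 V + 3 a\right) = -486 + 3 V + 3 a$)
$\frac{1}{-24685 + J{\left(220,F{\left(-3,v \right)} \right)}} = \frac{1}{-24685 + \left(-486 + 3 \cdot 220 + 3 \left(-15\right)\right)} = \frac{1}{-24685 - -129} = \frac{1}{-24685 + 129} = \frac{1}{-24556} = - \frac{1}{24556}$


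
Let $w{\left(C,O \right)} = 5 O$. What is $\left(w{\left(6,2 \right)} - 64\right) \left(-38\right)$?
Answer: $2052$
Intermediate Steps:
$\left(w{\left(6,2 \right)} - 64\right) \left(-38\right) = \left(5 \cdot 2 - 64\right) \left(-38\right) = \left(10 - 64\right) \left(-38\right) = \left(-54\right) \left(-38\right) = 2052$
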